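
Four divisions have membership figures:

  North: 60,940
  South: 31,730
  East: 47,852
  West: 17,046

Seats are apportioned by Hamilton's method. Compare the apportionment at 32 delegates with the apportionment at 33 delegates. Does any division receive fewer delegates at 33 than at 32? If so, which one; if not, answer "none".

West

At 32 seats: North 12, South 6, East 10, West 4.
At 33 seats: North 13, South 7, East 10, West 3.
West drops from 4 to 3.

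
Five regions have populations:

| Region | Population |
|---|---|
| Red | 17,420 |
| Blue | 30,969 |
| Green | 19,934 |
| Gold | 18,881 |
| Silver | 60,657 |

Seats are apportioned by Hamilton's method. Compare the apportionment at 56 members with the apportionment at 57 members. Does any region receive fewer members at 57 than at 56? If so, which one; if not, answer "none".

At 56 seats: Red 7, Blue 12, Green 7, Gold 7, Silver 23.
At 57 seats: Red 7, Blue 12, Green 8, Gold 7, Silver 23.
No region's allocation decreased.

none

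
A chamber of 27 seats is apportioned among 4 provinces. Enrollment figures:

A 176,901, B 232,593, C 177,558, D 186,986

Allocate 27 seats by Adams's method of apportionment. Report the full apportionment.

A: 6, B: 8, C: 6, D: 7

Standard divisor 774038/27 ≈ 28668.074; standard quotas: A 6.171, B 8.113, C 6.194, D 6.522.
Rounding up gives 7, 9, 7, 7 = 30 seats, so the divisor must be adjusted.
With modified divisor 30400: modified quotas A 5.819, B 7.651, C 5.841, D 6.151.
Rounding up: A 6, B 8, C 6, D 7 (total 27).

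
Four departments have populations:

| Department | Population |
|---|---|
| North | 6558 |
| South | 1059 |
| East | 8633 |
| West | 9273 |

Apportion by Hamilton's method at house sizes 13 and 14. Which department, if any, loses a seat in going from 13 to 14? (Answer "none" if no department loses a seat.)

South

At 13 seats: North 3, South 1, East 4, West 5.
At 14 seats: North 4, South 0, East 5, West 5.
South drops from 1 to 0.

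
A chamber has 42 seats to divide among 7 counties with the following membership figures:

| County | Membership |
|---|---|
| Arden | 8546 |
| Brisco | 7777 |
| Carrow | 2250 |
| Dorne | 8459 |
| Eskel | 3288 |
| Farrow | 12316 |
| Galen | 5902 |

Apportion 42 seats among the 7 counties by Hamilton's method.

Arden 7; Brisco 7; Carrow 2; Dorne 7; Eskel 3; Farrow 11; Galen 5

Standard divisor: 48538 ÷ 42 ≈ 1155.667.
Standard quotas: Arden 7.3949, Brisco 6.7294, Carrow 1.9469, Dorne 7.3196, Eskel 2.8451, Farrow 10.6571, Galen 5.1070.
Lower quotas: Arden 7, Brisco 6, Carrow 1, Dorne 7, Eskel 2, Farrow 10, Galen 5 (sum 38, leaving 4 seats).
Remainders in descending order: Carrow 0.9469, Eskel 0.8451, Brisco 0.7294, Farrow 0.6571, Arden 0.3949, Dorne 0.3196, Galen 0.1070.
The surplus seats go to Carrow, Eskel, Brisco, Farrow.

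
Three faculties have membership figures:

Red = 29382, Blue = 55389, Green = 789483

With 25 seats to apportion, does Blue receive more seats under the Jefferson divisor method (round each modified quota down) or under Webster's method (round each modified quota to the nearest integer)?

Webster

Jefferson: Red 0, Blue 1, Green 24.
Webster: Red 1, Blue 2, Green 22.
Blue gets 1 under Jefferson and 2 under Webster.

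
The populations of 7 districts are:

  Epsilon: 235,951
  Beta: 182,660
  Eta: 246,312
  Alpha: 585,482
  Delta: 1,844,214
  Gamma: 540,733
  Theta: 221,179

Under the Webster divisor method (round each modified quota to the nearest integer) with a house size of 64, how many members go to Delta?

30

Standard divisor 3856531/64 ≈ 60258.297; standard quotas: Epsilon 3.916, Beta 3.031, Eta 4.088, Alpha 9.716, Delta 30.605, Gamma 8.974, Theta 3.671.
Rounding to the nearest integer gives 4, 3, 4, 10, 31, 9, 4 = 65 seats, so the divisor must be adjusted.
With modified divisor 61000: modified quotas Epsilon 3.868, Beta 2.994, Eta 4.038, Alpha 9.598, Delta 30.233, Gamma 8.864, Theta 3.626.
Rounding to the nearest integer: Epsilon 4, Beta 3, Eta 4, Alpha 10, Delta 30, Gamma 9, Theta 4 (total 64).
Delta receives 30.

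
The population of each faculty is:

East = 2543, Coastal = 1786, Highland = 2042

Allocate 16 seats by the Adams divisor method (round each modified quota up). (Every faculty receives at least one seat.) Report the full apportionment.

East: 6, Coastal: 5, Highland: 5

Standard divisor 6371/16 ≈ 398.188; standard quotas: East 6.386, Coastal 4.485, Highland 5.128.
Rounding up gives 7, 5, 6 = 18 seats, so the divisor must be adjusted.
With modified divisor 440: modified quotas East 5.780, Coastal 4.059, Highland 4.641.
Rounding up: East 6, Coastal 5, Highland 5 (total 16).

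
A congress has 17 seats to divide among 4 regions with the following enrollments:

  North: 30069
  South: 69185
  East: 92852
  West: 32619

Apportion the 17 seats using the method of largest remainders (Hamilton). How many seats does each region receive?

Standard divisor: 224725 ÷ 17 ≈ 13219.118.
Standard quotas: North 2.2747, South 5.2337, East 7.0241, West 2.4676.
Lower quotas: North 2, South 5, East 7, West 2 (sum 16, leaving 1 seat).
Remainders in descending order: West 0.4676, North 0.2747, South 0.2337, East 0.0241.
Largest remainder: West receives the extra seat.

North 2; South 5; East 7; West 3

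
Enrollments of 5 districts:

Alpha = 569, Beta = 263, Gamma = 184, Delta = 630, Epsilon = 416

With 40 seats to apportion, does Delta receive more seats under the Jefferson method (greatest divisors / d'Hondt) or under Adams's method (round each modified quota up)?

Jefferson: Alpha 11, Beta 5, Gamma 3, Delta 13, Epsilon 8.
Adams: Alpha 11, Beta 5, Gamma 4, Delta 12, Epsilon 8.
Delta gets 13 under Jefferson and 12 under Adams.

Jefferson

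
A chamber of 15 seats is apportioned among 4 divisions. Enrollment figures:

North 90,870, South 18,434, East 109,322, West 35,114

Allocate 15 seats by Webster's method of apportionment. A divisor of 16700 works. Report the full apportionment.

With modified divisor 16700: modified quotas North 5.441, South 1.104, East 6.546, West 2.103.
Rounding to the nearest integer: North 5, South 1, East 7, West 2 (total 15).

North 5; South 1; East 7; West 2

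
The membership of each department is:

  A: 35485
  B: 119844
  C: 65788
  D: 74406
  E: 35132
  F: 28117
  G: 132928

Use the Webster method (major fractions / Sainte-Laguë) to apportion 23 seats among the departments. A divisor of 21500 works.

With modified divisor 21500: modified quotas A 1.650, B 5.574, C 3.060, D 3.461, E 1.634, F 1.308, G 6.183.
Rounding to the nearest integer: A 2, B 6, C 3, D 3, E 2, F 1, G 6 (total 23).

A 2, B 6, C 3, D 3, E 2, F 1, G 6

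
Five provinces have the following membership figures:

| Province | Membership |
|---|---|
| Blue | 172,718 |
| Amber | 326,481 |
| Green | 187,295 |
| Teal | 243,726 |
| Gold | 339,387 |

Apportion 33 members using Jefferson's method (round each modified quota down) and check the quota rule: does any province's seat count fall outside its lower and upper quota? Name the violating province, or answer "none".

Standard quotas: Blue 4.489, Amber 8.486, Green 4.868, Teal 6.335, Gold 8.821.
Jefferson allocation: Blue 4, Amber 9, Green 5, Teal 6, Gold 9.
Every allocation lies between the lower and upper quota.

none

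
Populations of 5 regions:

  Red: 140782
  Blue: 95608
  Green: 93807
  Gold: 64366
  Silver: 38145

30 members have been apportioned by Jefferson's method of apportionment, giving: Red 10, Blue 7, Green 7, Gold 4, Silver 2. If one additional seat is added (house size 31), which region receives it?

Priority for the next seat is population ÷ (current seats + 1).
Priorities: Red 12798.364, Blue 11951.000, Green 11725.875, Gold 12873.200, Silver 12715.000.
Highest priority: Gold.

Gold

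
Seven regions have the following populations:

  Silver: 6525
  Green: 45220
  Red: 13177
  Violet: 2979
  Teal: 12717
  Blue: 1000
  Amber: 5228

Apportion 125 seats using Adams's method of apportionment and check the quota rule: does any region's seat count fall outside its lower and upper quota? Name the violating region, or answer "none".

Green

Standard quotas: Silver 9.392, Green 65.086, Red 18.966, Violet 4.288, Teal 18.304, Blue 1.439, Amber 7.525.
Adams allocation: Silver 10, Green 63, Red 19, Violet 5, Teal 18, Blue 2, Amber 8.
Green has quota 65.086 (lower 65, upper 66) but receives 63 — outside the quota interval.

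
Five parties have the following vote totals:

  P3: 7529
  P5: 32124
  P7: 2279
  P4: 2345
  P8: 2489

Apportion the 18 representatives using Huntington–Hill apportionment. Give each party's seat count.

With divisor 2684: modified quotas P3 2.805, P5 11.969, P7 0.849, P4 0.874, P8 0.927.
Geometric-mean thresholds: P3 √(2·3)=2.449, P5 √(11·12)=11.489, P7 (min 1), P4 (min 1), P8 (min 1).
Each quota rounded against its threshold gives P3 3, P5 12, P7 1, P4 1, P8 1 (total 18).

P3: 3; P5: 12; P7: 1; P4: 1; P8: 1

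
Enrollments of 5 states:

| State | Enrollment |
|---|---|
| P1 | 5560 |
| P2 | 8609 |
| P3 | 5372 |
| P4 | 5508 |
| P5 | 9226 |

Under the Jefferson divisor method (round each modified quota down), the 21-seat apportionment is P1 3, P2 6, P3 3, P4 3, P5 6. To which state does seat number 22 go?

P1

Priority for the next seat is population ÷ (current seats + 1).
Priorities: P1 1390.000, P2 1229.857, P3 1343.000, P4 1377.000, P5 1318.000.
Highest priority: P1.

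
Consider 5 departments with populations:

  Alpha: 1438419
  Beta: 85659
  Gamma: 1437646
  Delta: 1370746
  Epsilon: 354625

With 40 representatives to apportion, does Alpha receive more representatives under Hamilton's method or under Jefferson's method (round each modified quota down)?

Hamilton: Alpha 12, Beta 1, Gamma 12, Delta 12, Epsilon 3.
Jefferson: Alpha 13, Beta 0, Gamma 12, Delta 12, Epsilon 3.
Alpha gets 12 under Hamilton and 13 under Jefferson.

Jefferson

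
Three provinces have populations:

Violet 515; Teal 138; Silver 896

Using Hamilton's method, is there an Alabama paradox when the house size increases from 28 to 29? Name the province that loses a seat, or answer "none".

At 28 seats: Violet 9, Teal 3, Silver 16.
At 29 seats: Violet 10, Teal 2, Silver 17.
Teal drops from 3 to 2.

Teal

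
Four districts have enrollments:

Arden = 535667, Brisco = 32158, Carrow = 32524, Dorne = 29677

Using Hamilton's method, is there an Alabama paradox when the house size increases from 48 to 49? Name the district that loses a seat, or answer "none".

none

At 48 seats: Arden 41, Brisco 2, Carrow 3, Dorne 2.
At 49 seats: Arden 42, Brisco 2, Carrow 3, Dorne 2.
No district's allocation decreased.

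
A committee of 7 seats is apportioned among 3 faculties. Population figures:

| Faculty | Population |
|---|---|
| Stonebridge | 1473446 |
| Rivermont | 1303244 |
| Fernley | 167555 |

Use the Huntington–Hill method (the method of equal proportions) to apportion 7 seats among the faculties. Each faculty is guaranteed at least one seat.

Stonebridge: 3, Rivermont: 3, Fernley: 1

With divisor 478697: modified quotas Stonebridge 3.078, Rivermont 2.722, Fernley 0.350.
Geometric-mean thresholds: Stonebridge √(3·4)=3.464, Rivermont √(2·3)=2.449, Fernley (min 1).
Each quota rounded against its threshold gives Stonebridge 3, Rivermont 3, Fernley 1 (total 7).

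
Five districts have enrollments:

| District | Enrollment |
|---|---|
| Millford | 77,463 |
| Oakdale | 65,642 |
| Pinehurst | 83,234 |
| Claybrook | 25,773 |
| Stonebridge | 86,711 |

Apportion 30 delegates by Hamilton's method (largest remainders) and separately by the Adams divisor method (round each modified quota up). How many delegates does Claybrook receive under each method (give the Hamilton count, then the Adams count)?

2 and 3

Hamilton: Millford 7, Oakdale 6, Pinehurst 7, Claybrook 2, Stonebridge 8.
Adams: Millford 7, Oakdale 6, Pinehurst 7, Claybrook 3, Stonebridge 7.
Claybrook gets 2 under Hamilton and 3 under Adams.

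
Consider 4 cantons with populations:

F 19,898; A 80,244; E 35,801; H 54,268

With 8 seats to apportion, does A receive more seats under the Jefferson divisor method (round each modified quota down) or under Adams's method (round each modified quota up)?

Jefferson

Jefferson: F 1, A 4, E 1, H 2.
Adams: F 1, A 3, E 2, H 2.
A gets 4 under Jefferson and 3 under Adams.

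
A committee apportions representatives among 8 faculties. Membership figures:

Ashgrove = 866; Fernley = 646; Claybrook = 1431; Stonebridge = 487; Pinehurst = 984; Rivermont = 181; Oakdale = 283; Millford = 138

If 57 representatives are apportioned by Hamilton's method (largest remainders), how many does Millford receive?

2

Standard divisor: 5016 ÷ 57 = 88.
Standard quotas: Ashgrove 9.841, Fernley 7.341, Claybrook 16.261, Stonebridge 5.534, Pinehurst 11.182, Rivermont 2.057, Oakdale 3.216, Millford 1.568.
Lower quotas: Ashgrove 9, Fernley 7, Claybrook 16, Stonebridge 5, Pinehurst 11, Rivermont 2, Oakdale 3, Millford 1 (sum 54, leaving 3 seats).
Remainders in descending order: Ashgrove 0.841, Millford 0.568, Stonebridge 0.534, Fernley 0.341, Claybrook 0.261, Oakdale 0.216, Pinehurst 0.182, Rivermont 0.057.
The surplus seats go to Ashgrove, Millford, Stonebridge.
Millford receives 2.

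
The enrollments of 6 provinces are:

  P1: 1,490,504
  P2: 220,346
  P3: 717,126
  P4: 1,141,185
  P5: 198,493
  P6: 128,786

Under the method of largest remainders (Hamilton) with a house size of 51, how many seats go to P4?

Standard divisor: 3896440 ÷ 51 ≈ 76400.784.
Standard quotas: P1 19.5090, P2 2.8841, P3 9.3864, P4 14.9368, P5 2.5980, P6 1.6857.
Lower quotas: P1 19, P2 2, P3 9, P4 14, P5 2, P6 1 (sum 47, leaving 4 seats).
Remainders in descending order: P4 0.9368, P2 0.8841, P6 0.6857, P5 0.5980, P1 0.5090, P3 0.3864.
The surplus seats go to P4, P2, P6, P5.
P4 receives 15.

15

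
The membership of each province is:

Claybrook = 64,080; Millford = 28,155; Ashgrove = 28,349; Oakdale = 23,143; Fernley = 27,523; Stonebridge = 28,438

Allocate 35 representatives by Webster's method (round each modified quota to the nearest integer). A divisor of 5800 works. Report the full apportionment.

Claybrook=11, Millford=5, Ashgrove=5, Oakdale=4, Fernley=5, Stonebridge=5

With modified divisor 5800: modified quotas Claybrook 11.048, Millford 4.854, Ashgrove 4.888, Oakdale 3.990, Fernley 4.745, Stonebridge 4.903.
Rounding to the nearest integer: Claybrook 11, Millford 5, Ashgrove 5, Oakdale 4, Fernley 5, Stonebridge 5 (total 35).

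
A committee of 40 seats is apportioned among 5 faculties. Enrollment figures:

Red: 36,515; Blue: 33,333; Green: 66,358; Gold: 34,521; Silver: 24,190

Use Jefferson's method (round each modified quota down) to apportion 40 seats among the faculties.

Standard divisor 194917/40 ≈ 4872.925; standard quotas: Red 7.493, Blue 6.840, Green 13.618, Gold 7.084, Silver 4.964.
Rounding down gives 7, 6, 13, 7, 4 = 37 seats, so the divisor must be adjusted.
With modified divisor 4700: modified quotas Red 7.769, Blue 7.092, Green 14.119, Gold 7.345, Silver 5.147.
Rounding down: Red 7, Blue 7, Green 14, Gold 7, Silver 5 (total 40).

Red 7, Blue 7, Green 14, Gold 7, Silver 5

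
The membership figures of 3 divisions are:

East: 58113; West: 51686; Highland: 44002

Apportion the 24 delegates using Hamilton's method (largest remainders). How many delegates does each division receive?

The standard divisor is 153801/24 ≈ 6408.375.
Standard quotas: East 9.0683, West 8.0654, Highland 6.8663.
Lower quotas: East 9, West 8, Highland 6 (sum 23, leaving 1 seat).
Remainders in descending order: Highland 0.8663, East 0.0683, West 0.0654.
The surplus seat goes to Highland.

East=9, West=8, Highland=7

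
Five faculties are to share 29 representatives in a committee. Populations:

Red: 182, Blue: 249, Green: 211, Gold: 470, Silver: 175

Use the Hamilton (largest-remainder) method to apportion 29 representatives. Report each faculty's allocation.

Standard divisor: 1287 ÷ 29 ≈ 44.379.
Standard quotas: Red 4.101, Blue 5.611, Green 4.754, Gold 10.591, Silver 3.943.
Lower quotas: Red 4, Blue 5, Green 4, Gold 10, Silver 3 (sum 26, leaving 3 seats).
Remainders in descending order: Silver 0.943, Green 0.754, Blue 0.611, Gold 0.591, Red 0.101.
The surplus seats go to Silver, Green, Blue.

Red 4, Blue 6, Green 5, Gold 10, Silver 4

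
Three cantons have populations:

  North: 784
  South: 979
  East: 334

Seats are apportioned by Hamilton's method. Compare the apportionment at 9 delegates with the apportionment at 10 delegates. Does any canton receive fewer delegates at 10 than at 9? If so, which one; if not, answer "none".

At 9 seats: North 3, South 4, East 2.
At 10 seats: North 4, South 5, East 1.
East drops from 2 to 1.

East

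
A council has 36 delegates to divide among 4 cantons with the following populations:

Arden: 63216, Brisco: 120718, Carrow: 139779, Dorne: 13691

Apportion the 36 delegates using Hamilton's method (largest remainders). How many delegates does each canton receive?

Arden 7, Brisco 13, Carrow 15, Dorne 1

Total 337404; standard divisor 337404/36 ≈ 9372.333.
Standard quotas: Arden 6.7450, Brisco 12.8803, Carrow 14.9140, Dorne 1.4608.
Lower quotas: Arden 6, Brisco 12, Carrow 14, Dorne 1 (sum 33, leaving 3 seats).
Remainders in descending order: Carrow 0.9140, Brisco 0.8803, Arden 0.7450, Dorne 0.4608.
The surplus seats go to Carrow, Brisco, Arden.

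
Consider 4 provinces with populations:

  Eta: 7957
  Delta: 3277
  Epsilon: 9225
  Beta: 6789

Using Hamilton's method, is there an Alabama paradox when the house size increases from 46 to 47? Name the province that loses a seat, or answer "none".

Delta

At 46 seats: Eta 13, Delta 6, Epsilon 16, Beta 11.
At 47 seats: Eta 14, Delta 5, Epsilon 16, Beta 12.
Delta drops from 6 to 5.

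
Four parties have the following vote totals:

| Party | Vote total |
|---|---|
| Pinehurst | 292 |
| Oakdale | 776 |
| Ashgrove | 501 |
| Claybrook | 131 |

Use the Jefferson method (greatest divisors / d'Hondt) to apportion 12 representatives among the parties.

Standard divisor 1700/12 ≈ 141.667; standard quotas: Pinehurst 2.061, Oakdale 5.478, Ashgrove 3.536, Claybrook 0.925.
Rounding down gives 2, 5, 3, 0 = 10 seats, so the divisor must be adjusted.
With modified divisor 127: modified quotas Pinehurst 2.299, Oakdale 6.110, Ashgrove 3.945, Claybrook 1.031.
Rounding down: Pinehurst 2, Oakdale 6, Ashgrove 3, Claybrook 1 (total 12).

Pinehurst 2; Oakdale 6; Ashgrove 3; Claybrook 1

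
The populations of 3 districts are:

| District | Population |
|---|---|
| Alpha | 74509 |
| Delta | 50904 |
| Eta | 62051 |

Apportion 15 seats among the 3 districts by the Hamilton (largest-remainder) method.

The standard divisor is 187464/15 ≈ 12497.6.
Standard quotas: Alpha 5.9619, Delta 4.0731, Eta 4.9650.
Lower quotas: Alpha 5, Delta 4, Eta 4 (sum 13, leaving 2 seats).
Remainders in descending order: Eta 0.9650, Alpha 0.9619, Delta 0.0731.
Largest remainders: Eta, Alpha receive the extra seats.

Alpha: 6, Delta: 4, Eta: 5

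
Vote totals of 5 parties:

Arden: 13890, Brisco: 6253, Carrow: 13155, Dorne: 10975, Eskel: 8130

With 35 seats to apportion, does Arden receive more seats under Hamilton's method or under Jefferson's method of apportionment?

Jefferson

Hamilton: Arden 9, Brisco 4, Carrow 9, Dorne 7, Eskel 6.
Jefferson: Arden 10, Brisco 4, Carrow 9, Dorne 7, Eskel 5.
Arden gets 9 under Hamilton and 10 under Jefferson.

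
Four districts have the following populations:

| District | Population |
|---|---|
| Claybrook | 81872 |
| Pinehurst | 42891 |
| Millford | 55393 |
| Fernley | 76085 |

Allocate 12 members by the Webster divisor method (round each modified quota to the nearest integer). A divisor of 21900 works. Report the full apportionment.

With modified divisor 21900: modified quotas Claybrook 3.738, Pinehurst 1.958, Millford 2.529, Fernley 3.474.
Rounding to the nearest integer: Claybrook 4, Pinehurst 2, Millford 3, Fernley 3 (total 12).

Claybrook 4, Pinehurst 2, Millford 3, Fernley 3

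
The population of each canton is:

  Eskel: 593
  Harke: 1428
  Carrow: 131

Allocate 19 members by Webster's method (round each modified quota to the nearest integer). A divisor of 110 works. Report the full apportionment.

With modified divisor 110: modified quotas Eskel 5.391, Harke 12.982, Carrow 1.191.
Rounding to the nearest integer: Eskel 5, Harke 13, Carrow 1 (total 19).

Eskel 5, Harke 13, Carrow 1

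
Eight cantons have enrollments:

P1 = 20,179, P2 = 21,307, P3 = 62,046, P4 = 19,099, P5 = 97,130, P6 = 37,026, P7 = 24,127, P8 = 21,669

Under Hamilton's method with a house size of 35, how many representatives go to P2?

The standard divisor is 302583/35 ≈ 8645.229.
Standard quotas: P1 2.3341, P2 2.4646, P3 7.1769, P4 2.2092, P5 11.2351, P6 4.2828, P7 2.7908, P8 2.5065.
Lower quotas: P1 2, P2 2, P3 7, P4 2, P5 11, P6 4, P7 2, P8 2 (sum 32, leaving 3 seats).
Remainders in descending order: P7 0.7908, P8 0.5065, P2 0.4646, P1 0.3341, P6 0.2828, P5 0.2351, P4 0.2092, P3 0.1769.
Largest remainders: P7, P8, P2 receive the extra seats.
P2 receives 3.

3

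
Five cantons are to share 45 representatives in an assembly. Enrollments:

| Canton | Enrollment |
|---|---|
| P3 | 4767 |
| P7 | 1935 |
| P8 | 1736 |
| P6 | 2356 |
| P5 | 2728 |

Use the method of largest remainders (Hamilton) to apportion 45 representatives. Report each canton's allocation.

Total 13522; standard divisor 13522/45 ≈ 300.489.
Standard quotas: P3 15.864, P7 6.440, P8 5.777, P6 7.841, P5 9.079.
Lower quotas: P3 15, P7 6, P8 5, P6 7, P5 9 (sum 42, leaving 3 seats).
Remainders in descending order: P3 0.864, P6 0.841, P8 0.777, P7 0.440, P5 0.079.
Largest remainders: P3, P6, P8 receive the extra seats.

P3=16, P7=6, P8=6, P6=8, P5=9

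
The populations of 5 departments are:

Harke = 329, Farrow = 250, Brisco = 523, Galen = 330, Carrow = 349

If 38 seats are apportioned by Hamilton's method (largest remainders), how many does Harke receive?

Standard divisor: 1781 ÷ 38 ≈ 46.868.
Standard quotas: Harke 7.020, Farrow 5.334, Brisco 11.159, Galen 7.041, Carrow 7.446.
Lower quotas: Harke 7, Farrow 5, Brisco 11, Galen 7, Carrow 7 (sum 37, leaving 1 seat).
Remainders in descending order: Carrow 0.446, Farrow 0.334, Brisco 0.159, Galen 0.041, Harke 0.020.
The surplus seat goes to Carrow.
Harke receives 7.

7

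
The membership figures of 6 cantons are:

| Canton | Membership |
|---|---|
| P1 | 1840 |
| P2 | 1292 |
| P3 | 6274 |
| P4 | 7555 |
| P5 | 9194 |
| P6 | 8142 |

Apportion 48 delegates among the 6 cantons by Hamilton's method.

P1 3, P2 2, P3 9, P4 10, P5 13, P6 11

The standard divisor is 34297/48 ≈ 714.521.
Standard quotas: P1 2.5752, P2 1.8082, P3 8.7807, P4 10.5735, P5 12.8674, P6 11.3950.
Lower quotas: P1 2, P2 1, P3 8, P4 10, P5 12, P6 11 (sum 44, leaving 4 seats).
Remainders in descending order: P5 0.8674, P2 0.8082, P3 0.7807, P1 0.5752, P4 0.5735, P6 0.3950.
Largest remainders: P5, P2, P3, P1 receive the extra seats.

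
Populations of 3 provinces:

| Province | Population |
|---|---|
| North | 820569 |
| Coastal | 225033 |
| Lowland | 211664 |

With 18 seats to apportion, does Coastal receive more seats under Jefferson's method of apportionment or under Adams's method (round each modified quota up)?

Adams

Jefferson: North 12, Coastal 3, Lowland 3.
Adams: North 11, Coastal 4, Lowland 3.
Coastal gets 3 under Jefferson and 4 under Adams.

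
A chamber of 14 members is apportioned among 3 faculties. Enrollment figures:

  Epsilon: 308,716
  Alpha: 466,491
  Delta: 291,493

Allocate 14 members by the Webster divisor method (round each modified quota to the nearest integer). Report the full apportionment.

Epsilon 4, Alpha 6, Delta 4

Standard divisor 1066700/14 ≈ 76192.857; standard quotas: Epsilon 4.052, Alpha 6.123, Delta 3.826.
Rounding to the nearest integer gives Epsilon 4, Alpha 6, Delta 4 — total 14, matching the house size, so no adjustment is needed.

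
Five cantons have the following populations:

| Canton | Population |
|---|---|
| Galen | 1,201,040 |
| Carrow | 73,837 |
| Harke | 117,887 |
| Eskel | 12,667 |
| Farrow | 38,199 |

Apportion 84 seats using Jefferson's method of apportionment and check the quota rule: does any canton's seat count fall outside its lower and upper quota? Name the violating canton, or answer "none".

Galen

Standard quotas: Galen 69.884, Carrow 4.296, Harke 6.859, Eskel 0.737, Farrow 2.223.
Jefferson allocation: Galen 71, Carrow 4, Harke 7, Eskel 0, Farrow 2.
Galen has quota 69.884 (lower 69, upper 70) but receives 71 — outside the quota interval.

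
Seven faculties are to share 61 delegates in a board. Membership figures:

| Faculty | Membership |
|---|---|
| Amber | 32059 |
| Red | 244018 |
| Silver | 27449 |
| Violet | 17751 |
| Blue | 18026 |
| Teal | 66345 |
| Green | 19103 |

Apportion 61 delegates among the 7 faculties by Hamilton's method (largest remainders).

Standard divisor: 424751 ÷ 61 ≈ 6963.131.
Standard quotas: Amber 4.6041, Red 35.0443, Silver 3.9420, Violet 2.5493, Blue 2.5888, Teal 9.5280, Green 2.7434.
Lower quotas: Amber 4, Red 35, Silver 3, Violet 2, Blue 2, Teal 9, Green 2 (sum 57, leaving 4 seats).
Remainders in descending order: Silver 0.9420, Green 0.7434, Amber 0.6041, Blue 0.5888, Violet 0.5493, Teal 0.5280, Red 0.0443.
The surplus seats go to Silver, Green, Amber, Blue.

Amber: 5; Red: 35; Silver: 4; Violet: 2; Blue: 3; Teal: 9; Green: 3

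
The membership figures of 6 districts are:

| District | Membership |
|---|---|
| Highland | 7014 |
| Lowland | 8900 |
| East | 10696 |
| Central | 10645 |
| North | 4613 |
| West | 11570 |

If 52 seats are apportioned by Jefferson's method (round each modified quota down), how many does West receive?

Standard divisor 53438/52 ≈ 1027.654; standard quotas: Highland 6.825, Lowland 8.661, East 10.408, Central 10.359, North 4.489, West 11.259.
Rounding down gives 6, 8, 10, 10, 4, 11 = 49 seats, so the divisor must be adjusted.
With modified divisor 970: modified quotas Highland 7.231, Lowland 9.175, East 11.027, Central 10.974, North 4.756, West 11.928.
Rounding down: Highland 7, Lowland 9, East 11, Central 10, North 4, West 11 (total 52).
West receives 11.

11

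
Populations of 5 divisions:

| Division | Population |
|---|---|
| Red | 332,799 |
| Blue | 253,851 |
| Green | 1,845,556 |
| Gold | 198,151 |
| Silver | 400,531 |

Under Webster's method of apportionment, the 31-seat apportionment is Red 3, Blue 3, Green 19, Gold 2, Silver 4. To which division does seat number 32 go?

Red

Priority for the next seat is population ÷ (current seats + 0.5).
Priorities: Red 95085.429, Blue 72528.857, Green 94643.897, Gold 79260.400, Silver 89006.889.
Highest priority: Red.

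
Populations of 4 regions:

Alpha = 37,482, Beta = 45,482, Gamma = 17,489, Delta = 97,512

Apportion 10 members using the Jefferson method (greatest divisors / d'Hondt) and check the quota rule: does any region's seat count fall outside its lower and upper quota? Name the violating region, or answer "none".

Standard quotas: Alpha 1.893, Beta 2.297, Gamma 0.883, Delta 4.926.
Jefferson allocation: Alpha 2, Beta 2, Gamma 1, Delta 5.
Every allocation lies between the lower and upper quota.

none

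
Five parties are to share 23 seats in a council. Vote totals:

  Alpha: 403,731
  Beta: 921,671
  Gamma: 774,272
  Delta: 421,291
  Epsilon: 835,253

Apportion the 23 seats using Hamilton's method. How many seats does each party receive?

Alpha: 3; Beta: 6; Gamma: 5; Delta: 3; Epsilon: 6

The standard divisor is 3356218/23 ≈ 145922.522.
Standard quotas: Alpha 2.7667, Beta 6.3162, Gamma 5.3060, Delta 2.8871, Epsilon 5.7239.
Lower quotas: Alpha 2, Beta 6, Gamma 5, Delta 2, Epsilon 5 (sum 20, leaving 3 seats).
Remainders in descending order: Delta 0.8871, Alpha 0.7667, Epsilon 0.7239, Beta 0.3162, Gamma 0.3060.
Largest remainders: Delta, Alpha, Epsilon receive the extra seats.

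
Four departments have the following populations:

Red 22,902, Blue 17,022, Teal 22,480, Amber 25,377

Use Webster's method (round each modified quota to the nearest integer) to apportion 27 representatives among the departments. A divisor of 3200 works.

With modified divisor 3200: modified quotas Red 7.157, Blue 5.319, Teal 7.025, Amber 7.930.
Rounding to the nearest integer: Red 7, Blue 5, Teal 7, Amber 8 (total 27).

Red: 7, Blue: 5, Teal: 7, Amber: 8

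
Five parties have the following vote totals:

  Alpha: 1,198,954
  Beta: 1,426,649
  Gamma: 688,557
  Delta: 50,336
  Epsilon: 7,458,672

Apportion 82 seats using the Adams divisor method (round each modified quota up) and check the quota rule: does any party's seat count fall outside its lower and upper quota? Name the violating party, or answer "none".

Standard quotas: Alpha 9.084, Beta 10.809, Gamma 5.217, Delta 0.381, Epsilon 56.509.
Adams allocation: Alpha 9, Beta 11, Gamma 6, Delta 1, Epsilon 55.
Epsilon has quota 56.509 (lower 56, upper 57) but receives 55 — outside the quota interval.

Epsilon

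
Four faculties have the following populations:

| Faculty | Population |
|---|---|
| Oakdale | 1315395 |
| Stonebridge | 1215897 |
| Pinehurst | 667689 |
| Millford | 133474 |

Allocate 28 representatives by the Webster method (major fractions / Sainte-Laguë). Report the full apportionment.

Oakdale=11, Stonebridge=10, Pinehurst=6, Millford=1

Standard divisor 3332455/28 ≈ 119016.25; standard quotas: Oakdale 11.052, Stonebridge 10.216, Pinehurst 5.610, Millford 1.121.
Rounding to the nearest integer gives Oakdale 11, Stonebridge 10, Pinehurst 6, Millford 1 — total 28, matching the house size, so no adjustment is needed.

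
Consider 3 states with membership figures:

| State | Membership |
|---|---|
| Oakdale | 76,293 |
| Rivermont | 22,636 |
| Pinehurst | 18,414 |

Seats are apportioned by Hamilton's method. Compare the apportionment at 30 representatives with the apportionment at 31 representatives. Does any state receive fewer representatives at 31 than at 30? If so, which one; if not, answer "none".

At 30 seats: Oakdale 19, Rivermont 6, Pinehurst 5.
At 31 seats: Oakdale 20, Rivermont 6, Pinehurst 5.
No state's allocation decreased.

none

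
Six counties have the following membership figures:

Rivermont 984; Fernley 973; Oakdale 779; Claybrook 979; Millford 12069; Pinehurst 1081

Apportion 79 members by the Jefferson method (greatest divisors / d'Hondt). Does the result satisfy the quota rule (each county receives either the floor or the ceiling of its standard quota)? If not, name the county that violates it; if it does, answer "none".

Millford

Standard quotas: Rivermont 4.609, Fernley 4.558, Oakdale 3.649, Claybrook 4.586, Millford 56.534, Pinehurst 5.064.
Jefferson allocation: Rivermont 4, Fernley 4, Oakdale 3, Claybrook 4, Millford 59, Pinehurst 5.
Millford has quota 56.534 (lower 56, upper 57) but receives 59 — outside the quota interval.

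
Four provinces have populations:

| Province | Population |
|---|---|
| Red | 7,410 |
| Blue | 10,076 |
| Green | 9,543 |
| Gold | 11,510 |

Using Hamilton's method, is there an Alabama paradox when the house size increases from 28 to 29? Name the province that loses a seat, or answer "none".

At 28 seats: Red 6, Blue 7, Green 7, Gold 8.
At 29 seats: Red 5, Blue 8, Green 7, Gold 9.
Red drops from 6 to 5.

Red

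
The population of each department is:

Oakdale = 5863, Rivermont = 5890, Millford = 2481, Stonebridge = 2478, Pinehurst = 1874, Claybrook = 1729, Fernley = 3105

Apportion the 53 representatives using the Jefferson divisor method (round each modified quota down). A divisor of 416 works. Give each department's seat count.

With modified divisor 416: modified quotas Oakdale 14.094, Rivermont 14.159, Millford 5.964, Stonebridge 5.957, Pinehurst 4.505, Claybrook 4.156, Fernley 7.464.
Rounding down: Oakdale 14, Rivermont 14, Millford 5, Stonebridge 5, Pinehurst 4, Claybrook 4, Fernley 7 (total 53).

Oakdale 14; Rivermont 14; Millford 5; Stonebridge 5; Pinehurst 4; Claybrook 4; Fernley 7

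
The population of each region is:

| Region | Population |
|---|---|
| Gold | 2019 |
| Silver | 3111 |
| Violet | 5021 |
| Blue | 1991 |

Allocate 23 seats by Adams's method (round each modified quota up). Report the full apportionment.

Gold=4; Silver=6; Violet=9; Blue=4

Standard divisor 12142/23 ≈ 527.913; standard quotas: Gold 3.824, Silver 5.893, Violet 9.511, Blue 3.771.
Rounding up gives 4, 6, 10, 4 = 24 seats, so the divisor must be adjusted.
With modified divisor 600: modified quotas Gold 3.365, Silver 5.185, Violet 8.368, Blue 3.318.
Rounding up: Gold 4, Silver 6, Violet 9, Blue 4 (total 23).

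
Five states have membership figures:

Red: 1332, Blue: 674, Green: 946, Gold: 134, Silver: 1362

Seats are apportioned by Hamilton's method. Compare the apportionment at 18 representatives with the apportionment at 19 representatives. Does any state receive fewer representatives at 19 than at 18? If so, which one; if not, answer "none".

At 18 seats: Red 5, Blue 3, Green 4, Gold 1, Silver 5.
At 19 seats: Red 6, Blue 3, Green 4, Gold 0, Silver 6.
Gold drops from 1 to 0.

Gold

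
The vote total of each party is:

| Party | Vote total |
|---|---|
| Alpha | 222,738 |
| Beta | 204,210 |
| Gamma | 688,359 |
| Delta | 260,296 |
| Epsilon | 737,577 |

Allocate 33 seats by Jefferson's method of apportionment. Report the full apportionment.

Standard divisor 2113180/33 ≈ 64035.758; standard quotas: Alpha 3.478, Beta 3.189, Gamma 10.750, Delta 4.065, Epsilon 11.518.
Rounding down gives 3, 3, 10, 4, 11 = 31 seats, so the divisor must be adjusted.
With modified divisor 59400: modified quotas Alpha 3.750, Beta 3.438, Gamma 11.589, Delta 4.382, Epsilon 12.417.
Rounding down: Alpha 3, Beta 3, Gamma 11, Delta 4, Epsilon 12 (total 33).

Alpha 3, Beta 3, Gamma 11, Delta 4, Epsilon 12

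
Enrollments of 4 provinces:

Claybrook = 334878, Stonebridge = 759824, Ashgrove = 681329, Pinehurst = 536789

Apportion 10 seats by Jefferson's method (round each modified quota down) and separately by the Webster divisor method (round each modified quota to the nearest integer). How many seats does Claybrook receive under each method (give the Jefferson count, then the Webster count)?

Jefferson: Claybrook 1, Stonebridge 4, Ashgrove 3, Pinehurst 2.
Webster: Claybrook 2, Stonebridge 3, Ashgrove 3, Pinehurst 2.
Claybrook gets 1 under Jefferson and 2 under Webster.

1 and 2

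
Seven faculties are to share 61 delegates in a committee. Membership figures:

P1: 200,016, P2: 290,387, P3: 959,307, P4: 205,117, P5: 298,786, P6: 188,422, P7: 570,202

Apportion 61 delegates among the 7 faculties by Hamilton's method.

P1 4, P2 6, P3 22, P4 5, P5 7, P6 4, P7 13

Standard divisor: 2712237 ÷ 61 ≈ 44462.902.
Standard quotas: P1 4.4985, P2 6.5310, P3 21.5754, P4 4.6132, P5 6.7199, P6 4.2377, P7 12.8242.
Lower quotas: P1 4, P2 6, P3 21, P4 4, P5 6, P6 4, P7 12 (sum 57, leaving 4 seats).
Remainders in descending order: P7 0.8242, P5 0.7199, P4 0.6132, P3 0.5754, P2 0.5310, P1 0.4985, P6 0.2377.
Largest remainders: P7, P5, P4, P3 receive the extra seats.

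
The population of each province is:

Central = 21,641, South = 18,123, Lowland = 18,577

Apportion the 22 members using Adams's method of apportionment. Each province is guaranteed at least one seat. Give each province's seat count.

Standard divisor 58341/22 ≈ 2651.864; standard quotas: Central 8.161, South 6.834, Lowland 7.005.
Rounding up gives 9, 7, 8 = 24 seats, so the divisor must be adjusted.
With modified divisor 2900: modified quotas Central 7.462, South 6.249, Lowland 6.406.
Rounding up: Central 8, South 7, Lowland 7 (total 22).

Central 8, South 7, Lowland 7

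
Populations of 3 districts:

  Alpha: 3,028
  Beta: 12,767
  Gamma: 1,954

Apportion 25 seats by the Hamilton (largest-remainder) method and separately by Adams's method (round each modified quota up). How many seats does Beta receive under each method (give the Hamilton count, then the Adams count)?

18 and 17

Hamilton: Alpha 4, Beta 18, Gamma 3.
Adams: Alpha 5, Beta 17, Gamma 3.
Beta gets 18 under Hamilton and 17 under Adams.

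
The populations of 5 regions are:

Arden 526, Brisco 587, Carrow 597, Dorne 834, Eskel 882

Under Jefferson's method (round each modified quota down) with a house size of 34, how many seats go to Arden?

Standard divisor 3426/34 ≈ 100.765; standard quotas: Arden 5.220, Brisco 5.825, Carrow 5.925, Dorne 8.277, Eskel 8.753.
Rounding down gives 5, 5, 5, 8, 8 = 31 seats, so the divisor must be adjusted.
With modified divisor 95: modified quotas Arden 5.537, Brisco 6.179, Carrow 6.284, Dorne 8.779, Eskel 9.284.
Rounding down: Arden 5, Brisco 6, Carrow 6, Dorne 8, Eskel 9 (total 34).
Arden receives 5.

5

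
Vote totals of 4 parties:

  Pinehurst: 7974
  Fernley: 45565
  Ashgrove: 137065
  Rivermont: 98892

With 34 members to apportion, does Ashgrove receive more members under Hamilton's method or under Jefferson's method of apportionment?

Hamilton: Pinehurst 1, Fernley 5, Ashgrove 16, Rivermont 12.
Jefferson: Pinehurst 0, Fernley 5, Ashgrove 17, Rivermont 12.
Ashgrove gets 16 under Hamilton and 17 under Jefferson.

Jefferson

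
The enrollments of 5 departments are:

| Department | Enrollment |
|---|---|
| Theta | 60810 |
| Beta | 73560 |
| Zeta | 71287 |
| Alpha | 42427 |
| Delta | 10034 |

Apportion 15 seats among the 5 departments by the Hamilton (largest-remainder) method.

Theta: 4, Beta: 4, Zeta: 4, Alpha: 2, Delta: 1

Total 258118; standard divisor 258118/15 ≈ 17207.867.
Standard quotas: Theta 3.5338, Beta 4.2748, Zeta 4.1427, Alpha 2.4656, Delta 0.5831.
Lower quotas: Theta 3, Beta 4, Zeta 4, Alpha 2, Delta 0 (sum 13, leaving 2 seats).
Remainders in descending order: Delta 0.5831, Theta 0.5338, Alpha 0.4656, Beta 0.2748, Zeta 0.1427.
Largest remainders: Delta, Theta receive the extra seats.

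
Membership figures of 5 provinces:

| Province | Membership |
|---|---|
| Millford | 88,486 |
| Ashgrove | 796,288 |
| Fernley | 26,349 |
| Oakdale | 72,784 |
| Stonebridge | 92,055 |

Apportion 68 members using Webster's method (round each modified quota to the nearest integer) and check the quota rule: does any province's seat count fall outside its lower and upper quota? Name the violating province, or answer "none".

Ashgrove

Standard quotas: Millford 5.592, Ashgrove 50.325, Fernley 1.665, Oakdale 4.600, Stonebridge 5.818.
Webster allocation: Millford 6, Ashgrove 49, Fernley 2, Oakdale 5, Stonebridge 6.
Ashgrove has quota 50.325 (lower 50, upper 51) but receives 49 — outside the quota interval.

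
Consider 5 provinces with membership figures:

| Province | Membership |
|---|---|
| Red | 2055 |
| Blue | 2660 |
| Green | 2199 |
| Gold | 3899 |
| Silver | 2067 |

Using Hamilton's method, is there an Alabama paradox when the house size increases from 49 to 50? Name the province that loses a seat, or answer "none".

none

At 49 seats: Red 8, Blue 10, Green 8, Gold 15, Silver 8.
At 50 seats: Red 8, Blue 10, Green 9, Gold 15, Silver 8.
No province's allocation decreased.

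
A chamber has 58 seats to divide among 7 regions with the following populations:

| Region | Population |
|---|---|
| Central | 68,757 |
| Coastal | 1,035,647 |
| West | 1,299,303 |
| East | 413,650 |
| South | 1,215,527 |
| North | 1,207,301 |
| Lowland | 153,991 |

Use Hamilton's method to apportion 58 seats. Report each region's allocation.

The standard divisor is 5394176/58 ≈ 93003.034.
Standard quotas: Central 0.7393, Coastal 11.1356, West 13.9705, East 4.4477, South 13.0698, North 12.9813, Lowland 1.6558.
Lower quotas: Central 0, Coastal 11, West 13, East 4, South 13, North 12, Lowland 1 (sum 54, leaving 4 seats).
Remainders in descending order: North 0.9813, West 0.9705, Central 0.7393, Lowland 0.6558, East 0.4477, Coastal 0.1356, South 0.0698.
The surplus seats go to North, West, Central, Lowland.

Central 1, Coastal 11, West 14, East 4, South 13, North 13, Lowland 2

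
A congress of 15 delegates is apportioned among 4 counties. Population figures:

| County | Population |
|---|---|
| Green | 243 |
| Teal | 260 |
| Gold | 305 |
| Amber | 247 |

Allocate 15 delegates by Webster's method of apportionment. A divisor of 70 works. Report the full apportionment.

With modified divisor 70: modified quotas Green 3.471, Teal 3.714, Gold 4.357, Amber 3.529.
Rounding to the nearest integer: Green 3, Teal 4, Gold 4, Amber 4 (total 15).

Green 3; Teal 4; Gold 4; Amber 4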